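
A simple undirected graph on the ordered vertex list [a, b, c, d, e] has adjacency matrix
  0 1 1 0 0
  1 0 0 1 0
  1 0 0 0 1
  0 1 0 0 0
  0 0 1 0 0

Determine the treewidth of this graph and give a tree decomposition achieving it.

Treewidth 1.
One optimal decomposition is:
Bags: B1 = {c, e}  B2 = {a, c}  B3 = {a, b}  B4 = {b, d}
Tree: B1–B2, B2–B3, B3–B4

Each bag holds 2 vertices, so the decomposition has width 1, which upper-bounds the treewidth. Since G has at least one edge (e.g. e–c), it is not an edgeless graph, so tw(G) ≥ 1. Hence tw(G) = 1 exactly.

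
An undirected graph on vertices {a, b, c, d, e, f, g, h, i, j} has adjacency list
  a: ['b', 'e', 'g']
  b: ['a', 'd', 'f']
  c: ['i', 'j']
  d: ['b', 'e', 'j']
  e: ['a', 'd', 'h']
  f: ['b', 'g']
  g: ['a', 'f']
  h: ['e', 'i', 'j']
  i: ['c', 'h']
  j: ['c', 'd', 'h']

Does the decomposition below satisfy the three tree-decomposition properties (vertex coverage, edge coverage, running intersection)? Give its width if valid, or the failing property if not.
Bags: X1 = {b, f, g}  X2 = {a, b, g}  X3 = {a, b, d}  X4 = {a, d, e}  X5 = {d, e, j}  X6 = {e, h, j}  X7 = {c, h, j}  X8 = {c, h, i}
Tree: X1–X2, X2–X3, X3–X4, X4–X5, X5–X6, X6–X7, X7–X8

Yes; width 2.

Every vertex of G appears in some bag (union = {a, b, c, d, e, f, g, h, i, j}); every edge is covered by a bag; and for each vertex v the set of bags containing v is connected in the bag tree. The decomposition is therefore valid. The largest bag has 3 vertices, so the width is 2.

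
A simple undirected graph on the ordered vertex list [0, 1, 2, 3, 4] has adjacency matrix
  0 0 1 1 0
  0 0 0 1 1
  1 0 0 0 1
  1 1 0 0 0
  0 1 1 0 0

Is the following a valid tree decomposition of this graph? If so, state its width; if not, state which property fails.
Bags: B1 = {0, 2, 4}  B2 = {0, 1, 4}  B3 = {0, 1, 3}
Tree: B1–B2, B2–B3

Vertex coverage: the bags together contain {0, 1, 2, 3, 4}, the full vertex set. Edge coverage: each edge of G has both endpoints in at least one bag. Running intersection: for every vertex, the bags containing it form a connected subtree. All three properties hold, so this is a valid tree decomposition of width max|bag| − 1 = 2, and hence tw(G) ≤ 2.

Yes; width 2.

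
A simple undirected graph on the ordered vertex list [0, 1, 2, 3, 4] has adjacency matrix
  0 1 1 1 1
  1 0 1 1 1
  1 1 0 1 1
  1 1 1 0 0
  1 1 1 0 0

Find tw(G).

3

A width-3 tree decomposition is:
Bags: B1 = {0, 1, 2, 3}  B2 = {0, 1, 2, 4}
Tree: B1–B2
Every bag has size at most 4, so the width is 4 − 1 = 3 and tw(G) ≤ 3. Conversely, {0, 1, 2, 3} is a clique of size 4, and the vertices of any clique must share a bag in every tree decomposition; so some bag has ≥ 4 vertices and tw(G) ≥ 3. Combining the bounds, tw(G) = 3.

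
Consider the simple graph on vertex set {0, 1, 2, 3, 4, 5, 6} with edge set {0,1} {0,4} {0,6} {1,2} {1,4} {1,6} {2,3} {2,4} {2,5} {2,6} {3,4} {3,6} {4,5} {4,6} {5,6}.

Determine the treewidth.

3

A width-3 tree decomposition is:
Bags: B1 = {2, 3, 4, 6}  B2 = {2, 4, 5, 6}  B3 = {1, 2, 4, 6}  B4 = {0, 1, 4, 6}
Tree: B1–B2, B2–B3, B3–B4
Every bag has size at most 4, so the width is 4 − 1 = 3 and tw(G) ≤ 3. For the lower bound, the 4 vertices {0, 1, 4, 6} are pairwise adjacent, and any tree decomposition puts a clique entirely inside one bag — forcing width ≥ 3. Therefore the treewidth is 3.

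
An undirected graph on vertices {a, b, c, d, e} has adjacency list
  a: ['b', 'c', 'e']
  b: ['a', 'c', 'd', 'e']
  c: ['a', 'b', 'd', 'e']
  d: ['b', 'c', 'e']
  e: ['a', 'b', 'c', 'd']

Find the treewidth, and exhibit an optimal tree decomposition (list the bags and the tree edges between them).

Treewidth 3.
One such decomposition:
Bags: B1 = {b, c, d, e}  B2 = {a, b, c, e}
Tree: B1–B2

Each bag holds 4 vertices, so the decomposition has width 3, which upper-bounds the treewidth. On the other hand G contains the 4-clique {b, c, d, e}. A clique must lie in a single bag of any decomposition, so no decomposition can have width below 3. Hence tw(G) = 3 exactly.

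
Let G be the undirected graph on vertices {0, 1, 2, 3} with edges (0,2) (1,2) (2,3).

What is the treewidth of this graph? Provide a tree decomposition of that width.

Treewidth 1.
One such decomposition:
Bags: B1 = {2, 3}  B2 = {1, 2}  B3 = {0, 2}
Tree: B1–B2, B1–B3

Each bag holds 2 vertices, so the decomposition has width 1, which upper-bounds the treewidth. Since G has at least one edge (e.g. 3–2), it is not an edgeless graph, so tw(G) ≥ 1. Combining the bounds, tw(G) = 1.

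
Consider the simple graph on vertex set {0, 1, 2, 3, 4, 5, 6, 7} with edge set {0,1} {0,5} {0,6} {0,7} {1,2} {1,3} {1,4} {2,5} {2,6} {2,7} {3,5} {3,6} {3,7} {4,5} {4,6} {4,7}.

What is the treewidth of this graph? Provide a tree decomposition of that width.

Treewidth 4.
One optimal decomposition is:
Bags: B1 = {1, 4, 5, 6, 7}  B2 = {1, 2, 5, 6, 7}  B3 = {0, 1, 5, 6, 7}  B4 = {1, 3, 5, 6, 7}
Tree: B1–B2, B2–B3, B3–B4

The largest bag has 5 vertices, giving width 4; this decomposition certifies tw(G) ≤ 4. For the lower bound: the 5 vertex sets {4,6}, {2,5}, {0,1}, {7}, {3} are disjoint, each induces a connected subgraph, and every pair is joined by at least one edge of G. Contracting each set to a single vertex therefore yields K_{5} as a minor, and since treewidth is minor-monotone, tw(G) ≥ tw(K_{5}) = 4. Therefore the treewidth is 4.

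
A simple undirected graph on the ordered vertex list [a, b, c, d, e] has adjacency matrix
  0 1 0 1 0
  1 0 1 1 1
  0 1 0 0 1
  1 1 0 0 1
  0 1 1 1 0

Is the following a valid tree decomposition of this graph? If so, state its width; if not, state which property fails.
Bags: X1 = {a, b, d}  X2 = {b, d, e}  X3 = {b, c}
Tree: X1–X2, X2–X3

A tree decomposition must satisfy three properties: every vertex lies in some bag; for every edge, both endpoints lie together in some bag; and for every vertex, the bags containing it form a connected subtree. Here edge (e,c) lies in no bag, so the decomposition is invalid.

No — edge (e,c) lies in no bag.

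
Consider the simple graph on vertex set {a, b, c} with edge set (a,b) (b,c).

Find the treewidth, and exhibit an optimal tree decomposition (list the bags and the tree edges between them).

Treewidth 1.
Bags: B1 = {b, c}  B2 = {a, b}
Tree: B1–B2

Each bag holds 2 vertices, so the decomposition has width 1, which upper-bounds the treewidth. Since G has at least one edge (e.g. b–c), it is not an edgeless graph, so tw(G) ≥ 1. Therefore the treewidth is 1.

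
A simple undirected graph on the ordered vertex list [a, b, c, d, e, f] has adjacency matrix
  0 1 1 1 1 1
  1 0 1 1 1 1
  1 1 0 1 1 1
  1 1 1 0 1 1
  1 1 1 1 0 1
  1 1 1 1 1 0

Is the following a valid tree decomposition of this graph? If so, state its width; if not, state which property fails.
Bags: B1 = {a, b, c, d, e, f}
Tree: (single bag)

Vertex coverage: the bags together contain {a, b, c, d, e, f}, the full vertex set. Edge coverage: each edge of G has both endpoints in at least one bag. Running intersection: for every vertex, the bags containing it form a connected subtree. All three properties hold, so this is a valid tree decomposition of width max|bag| − 1 = 5, and hence tw(G) ≤ 5.

Yes; width 5.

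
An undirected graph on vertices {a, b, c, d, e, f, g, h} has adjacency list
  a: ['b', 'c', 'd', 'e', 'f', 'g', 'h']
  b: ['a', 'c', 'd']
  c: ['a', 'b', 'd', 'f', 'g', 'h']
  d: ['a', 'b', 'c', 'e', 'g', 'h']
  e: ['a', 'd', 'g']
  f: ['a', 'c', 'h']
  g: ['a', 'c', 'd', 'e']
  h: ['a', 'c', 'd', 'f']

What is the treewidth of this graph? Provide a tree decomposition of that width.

Treewidth 3.
Bags: B1 = {a, c, d, h}  B2 = {a, b, c, d}  B3 = {a, c, d, g}  B4 = {a, c, f, h}  B5 = {a, d, e, g}
Tree: B1–B2, B1–B3, B1–B4, B3–B5

Each bag holds 4 vertices, so the decomposition has width 3, which upper-bounds the treewidth. On the other hand G contains the 4-clique {a, d, e, g}. A clique must lie in a single bag of any decomposition, so no decomposition can have width below 3. Therefore the treewidth is 3.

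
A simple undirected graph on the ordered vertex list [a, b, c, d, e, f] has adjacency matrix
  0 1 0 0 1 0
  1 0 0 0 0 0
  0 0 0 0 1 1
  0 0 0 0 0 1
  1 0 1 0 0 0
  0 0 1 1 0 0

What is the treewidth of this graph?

A width-1 tree decomposition is:
Bags: B1 = {a, b}  B2 = {a, e}  B3 = {c, e}  B4 = {c, f}  B5 = {d, f}
Tree: B1–B2, B2–B3, B3–B4, B4–B5
Each bag holds 2 vertices, so the decomposition has width 1, which upper-bounds the treewidth. Any graph with an edge has treewidth ≥ 1, and G has the edge b–a. The upper and lower bounds meet at 1, so that is the treewidth.

1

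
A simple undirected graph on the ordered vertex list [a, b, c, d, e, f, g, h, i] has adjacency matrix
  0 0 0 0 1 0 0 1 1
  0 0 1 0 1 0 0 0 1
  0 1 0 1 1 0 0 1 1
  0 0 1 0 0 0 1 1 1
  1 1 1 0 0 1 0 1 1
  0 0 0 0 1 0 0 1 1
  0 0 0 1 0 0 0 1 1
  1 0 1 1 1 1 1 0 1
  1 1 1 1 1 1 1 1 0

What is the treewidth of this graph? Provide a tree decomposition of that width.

Each bag holds 4 vertices, so the decomposition has width 3, which upper-bounds the treewidth. On the other hand G contains the 4-clique {d, g, h, i}. A clique must lie in a single bag of any decomposition, so no decomposition can have width below 3. Hence tw(G) = 3 exactly.

Treewidth 3.
Bags: B1 = {c, e, h, i}  B2 = {b, c, e, i}  B3 = {e, f, h, i}  B4 = {c, d, h, i}  B5 = {d, g, h, i}  B6 = {a, e, h, i}
Tree: B1–B2, B1–B3, B1–B4, B4–B5, B1–B6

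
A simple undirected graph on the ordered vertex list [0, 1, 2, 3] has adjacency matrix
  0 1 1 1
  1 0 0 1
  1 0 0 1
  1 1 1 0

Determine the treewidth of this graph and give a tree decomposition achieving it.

Each bag holds 3 vertices, so the decomposition has width 2, which upper-bounds the treewidth. For the lower bound, the 3 vertices {0, 1, 3} are pairwise adjacent, and any tree decomposition puts a clique entirely inside one bag — forcing width ≥ 2. The upper and lower bounds meet at 2, so that is the treewidth.

Treewidth 2.
Bags: B1 = {0, 1, 3}  B2 = {0, 2, 3}
Tree: B1–B2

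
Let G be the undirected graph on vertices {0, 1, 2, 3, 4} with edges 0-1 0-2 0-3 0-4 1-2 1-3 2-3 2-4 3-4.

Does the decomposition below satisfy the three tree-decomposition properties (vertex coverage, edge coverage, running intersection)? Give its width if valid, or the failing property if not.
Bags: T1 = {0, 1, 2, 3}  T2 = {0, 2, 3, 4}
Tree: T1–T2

Every vertex of G appears in some bag (union = {0, 1, 2, 3, 4}); every edge is covered by a bag; and for each vertex v the set of bags containing v is connected in the bag tree. The decomposition is therefore valid. The largest bag has 4 vertices, so the width is 3.

Yes; width 3.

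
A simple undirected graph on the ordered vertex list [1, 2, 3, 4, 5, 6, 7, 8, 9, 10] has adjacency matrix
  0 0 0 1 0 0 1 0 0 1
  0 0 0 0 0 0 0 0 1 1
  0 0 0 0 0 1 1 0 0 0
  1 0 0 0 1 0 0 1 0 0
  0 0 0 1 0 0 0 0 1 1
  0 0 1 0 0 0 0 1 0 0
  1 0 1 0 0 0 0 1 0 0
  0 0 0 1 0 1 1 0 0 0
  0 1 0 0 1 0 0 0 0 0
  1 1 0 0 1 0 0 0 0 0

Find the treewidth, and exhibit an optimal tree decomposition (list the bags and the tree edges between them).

Every bag has size at most 3, so the width is 3 − 1 = 2 and tw(G) ≤ 2. Since 6–3–7–8–6 is a cycle in G, G is not acyclic. Forests are exactly the graphs of treewidth ≤ 1, so tw(G) ≥ 2. The upper and lower bounds meet at 2, so that is the treewidth.

Treewidth 2.
Bags: B1 = {3, 6, 8}  B2 = {3, 7, 8}  B3 = {4, 7, 8}  B4 = {1, 4, 7}  B5 = {1, 4, 5}  B6 = {1, 5, 10}  B7 = {5, 9, 10}  B8 = {2, 9, 10}
Tree: B1–B2, B2–B3, B3–B4, B4–B5, B5–B6, B6–B7, B7–B8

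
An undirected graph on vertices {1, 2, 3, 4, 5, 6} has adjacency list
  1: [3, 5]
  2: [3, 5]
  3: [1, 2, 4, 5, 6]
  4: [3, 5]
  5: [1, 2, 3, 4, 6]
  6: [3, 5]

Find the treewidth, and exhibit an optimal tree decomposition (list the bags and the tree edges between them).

Every bag has size at most 3, so the width is 3 − 1 = 2 and tw(G) ≤ 2. Conversely, {1, 3, 5} is a clique of size 3, and the vertices of any clique must share a bag in every tree decomposition; so some bag has ≥ 3 vertices and tw(G) ≥ 2. The upper and lower bounds meet at 2, so that is the treewidth.

Treewidth 2.
Bags: B1 = {1, 3, 5}  B2 = {3, 4, 5}  B3 = {2, 3, 5}  B4 = {3, 5, 6}
Tree: B1–B2, B1–B3, B2–B4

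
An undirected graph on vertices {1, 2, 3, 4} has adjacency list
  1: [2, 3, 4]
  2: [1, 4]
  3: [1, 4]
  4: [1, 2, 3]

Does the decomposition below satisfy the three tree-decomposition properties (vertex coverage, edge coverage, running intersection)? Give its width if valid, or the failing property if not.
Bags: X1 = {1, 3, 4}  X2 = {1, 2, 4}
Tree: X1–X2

Yes; width 2.

Vertex coverage: the bags together contain {1, 2, 3, 4}, the full vertex set. Edge coverage: each edge of G has both endpoints in at least one bag. Running intersection: for every vertex, the bags containing it form a connected subtree. All three properties hold, so this is a valid tree decomposition of width max|bag| − 1 = 2, and hence tw(G) ≤ 2.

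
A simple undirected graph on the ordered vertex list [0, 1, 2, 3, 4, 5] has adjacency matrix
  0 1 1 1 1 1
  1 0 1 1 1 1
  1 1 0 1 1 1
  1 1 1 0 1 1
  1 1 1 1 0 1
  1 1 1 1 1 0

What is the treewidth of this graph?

A width-5 tree decomposition is:
Bags: B1 = {0, 1, 2, 3, 4, 5}
Tree: (single bag)
With just one bag of size 6, the width is 6 − 1 = 5, so tw(G) ≤ 5. For the lower bound, the 6 vertices {0, 1, 2, 3, 4, 5} are pairwise adjacent, and any tree decomposition puts a clique entirely inside one bag — forcing width ≥ 5. Combining the bounds, tw(G) = 5.

5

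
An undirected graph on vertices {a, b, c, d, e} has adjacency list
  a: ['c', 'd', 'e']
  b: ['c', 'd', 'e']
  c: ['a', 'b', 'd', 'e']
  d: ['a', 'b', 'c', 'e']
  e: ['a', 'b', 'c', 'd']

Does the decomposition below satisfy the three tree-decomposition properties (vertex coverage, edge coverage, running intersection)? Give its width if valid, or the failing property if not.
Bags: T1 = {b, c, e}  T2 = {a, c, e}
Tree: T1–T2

No — vertex d appears in no bag.

A tree decomposition must satisfy three properties: every vertex lies in some bag; for every edge, both endpoints lie together in some bag; and for every vertex, the bags containing it form a connected subtree. Here vertex d appears in no bag, so the decomposition is invalid.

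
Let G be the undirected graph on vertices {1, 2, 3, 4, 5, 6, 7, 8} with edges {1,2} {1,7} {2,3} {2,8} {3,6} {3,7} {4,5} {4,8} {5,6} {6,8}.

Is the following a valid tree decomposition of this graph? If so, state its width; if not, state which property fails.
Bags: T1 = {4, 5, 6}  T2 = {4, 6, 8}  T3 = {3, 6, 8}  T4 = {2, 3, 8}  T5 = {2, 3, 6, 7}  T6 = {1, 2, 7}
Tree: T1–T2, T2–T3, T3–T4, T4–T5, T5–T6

No — bags containing vertex 6 are not connected in the tree.

A tree decomposition must satisfy three properties: every vertex lies in some bag; for every edge, both endpoints lie together in some bag; and for every vertex, the bags containing it form a connected subtree. Here bags containing vertex 6 are not connected in the tree, so the decomposition is invalid.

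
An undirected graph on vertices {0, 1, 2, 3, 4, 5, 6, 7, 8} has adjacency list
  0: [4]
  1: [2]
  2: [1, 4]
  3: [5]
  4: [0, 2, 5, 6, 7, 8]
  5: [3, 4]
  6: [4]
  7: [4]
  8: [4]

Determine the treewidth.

A width-1 tree decomposition is:
Bags: B1 = {4, 6}  B2 = {0, 4}  B3 = {4, 5}  B4 = {2, 4}  B5 = {1, 2}  B6 = {4, 8}  B7 = {4, 7}  B8 = {3, 5}
Tree: B1–B2, B2–B3, B3–B4, B4–B5, B1–B6, B3–B7, B3–B8
The largest bag has 2 vertices, giving width 1; this decomposition certifies tw(G) ≤ 1. Since G has at least one edge (e.g. 4–6), it is not an edgeless graph, so tw(G) ≥ 1. Combining the bounds, tw(G) = 1.

1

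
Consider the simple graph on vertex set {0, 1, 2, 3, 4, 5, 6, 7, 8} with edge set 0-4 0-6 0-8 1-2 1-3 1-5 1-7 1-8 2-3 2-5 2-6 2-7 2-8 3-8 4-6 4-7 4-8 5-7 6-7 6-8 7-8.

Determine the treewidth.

A width-3 tree decomposition is:
Bags: B1 = {4, 6, 7, 8}  B2 = {0, 4, 6, 8}  B3 = {2, 6, 7, 8}  B4 = {1, 2, 7, 8}  B5 = {1, 2, 3, 8}  B6 = {1, 2, 5, 7}
Tree: B1–B2, B1–B3, B3–B4, B4–B5, B4–B6
Each bag holds 4 vertices, so the decomposition has width 3, which upper-bounds the treewidth. On the other hand G contains the 4-clique {0, 4, 6, 8}. A clique must lie in a single bag of any decomposition, so no decomposition can have width below 3. Hence tw(G) = 3 exactly.

3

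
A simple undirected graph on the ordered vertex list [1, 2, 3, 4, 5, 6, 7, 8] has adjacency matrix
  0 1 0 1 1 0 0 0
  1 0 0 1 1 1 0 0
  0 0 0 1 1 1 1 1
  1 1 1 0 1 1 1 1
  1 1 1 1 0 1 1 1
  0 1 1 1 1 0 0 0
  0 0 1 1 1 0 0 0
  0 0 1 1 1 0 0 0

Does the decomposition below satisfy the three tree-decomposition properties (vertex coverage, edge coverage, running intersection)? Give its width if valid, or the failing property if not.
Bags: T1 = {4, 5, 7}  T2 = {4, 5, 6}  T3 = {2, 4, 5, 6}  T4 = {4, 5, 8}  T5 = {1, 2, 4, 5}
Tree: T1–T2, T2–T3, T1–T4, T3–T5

No — vertex 3 appears in no bag.

A tree decomposition must satisfy three properties: every vertex lies in some bag; for every edge, both endpoints lie together in some bag; and for every vertex, the bags containing it form a connected subtree. Here vertex 3 appears in no bag, so the decomposition is invalid.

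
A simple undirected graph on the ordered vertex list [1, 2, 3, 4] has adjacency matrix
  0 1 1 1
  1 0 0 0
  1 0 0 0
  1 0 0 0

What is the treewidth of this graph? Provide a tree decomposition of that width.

Treewidth 1.
One such decomposition:
Bags: B1 = {1, 2}  B2 = {1, 4}  B3 = {1, 3}
Tree: B1–B2, B1–B3

Each bag holds 2 vertices, so the decomposition has width 1, which upper-bounds the treewidth. G has an edge, so its treewidth is at least 1. Combining the bounds, tw(G) = 1.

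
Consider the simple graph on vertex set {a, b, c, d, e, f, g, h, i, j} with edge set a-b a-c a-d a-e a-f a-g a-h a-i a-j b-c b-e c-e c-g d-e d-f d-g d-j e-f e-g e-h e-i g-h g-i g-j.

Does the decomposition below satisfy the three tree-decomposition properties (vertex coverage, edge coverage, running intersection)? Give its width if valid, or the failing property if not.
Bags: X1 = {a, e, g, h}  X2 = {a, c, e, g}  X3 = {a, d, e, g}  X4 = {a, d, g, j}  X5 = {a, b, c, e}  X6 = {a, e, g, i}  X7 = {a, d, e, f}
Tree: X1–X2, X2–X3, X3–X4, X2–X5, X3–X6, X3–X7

Yes; width 3.

Checking the three conditions: (i) the bags cover all of {a, b, c, d, e, f, g, h, i, j}; (ii) for each edge, some bag contains both endpoints; (iii) the bags containing any fixed vertex form a subtree. All hold, so the decomposition is valid with width 4 − 1 = 3.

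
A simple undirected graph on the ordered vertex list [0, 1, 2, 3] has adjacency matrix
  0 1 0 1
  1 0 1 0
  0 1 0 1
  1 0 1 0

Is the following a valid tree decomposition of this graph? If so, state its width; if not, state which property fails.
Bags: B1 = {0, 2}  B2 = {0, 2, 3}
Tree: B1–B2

A tree decomposition must satisfy three properties: every vertex lies in some bag; for every edge, both endpoints lie together in some bag; and for every vertex, the bags containing it form a connected subtree. Here vertex 1 appears in no bag, so the decomposition is invalid.

No — vertex 1 appears in no bag.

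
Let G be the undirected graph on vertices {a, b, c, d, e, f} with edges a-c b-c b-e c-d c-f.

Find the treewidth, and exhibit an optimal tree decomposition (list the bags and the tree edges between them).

Every bag has size at most 2, so the width is 2 − 1 = 1 and tw(G) ≤ 1. Since G has at least one edge (e.g. c–b), it is not an edgeless graph, so tw(G) ≥ 1. The upper and lower bounds meet at 1, so that is the treewidth.

Treewidth 1.
One such decomposition:
Bags: B1 = {b, c}  B2 = {c, f}  B3 = {c, d}  B4 = {b, e}  B5 = {a, c}
Tree: B1–B2, B2–B3, B1–B4, B1–B5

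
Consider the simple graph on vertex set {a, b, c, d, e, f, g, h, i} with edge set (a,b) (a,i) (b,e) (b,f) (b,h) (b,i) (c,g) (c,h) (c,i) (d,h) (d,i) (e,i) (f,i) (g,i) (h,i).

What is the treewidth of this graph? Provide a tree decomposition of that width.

Treewidth 2.
Bags: B1 = {a, b, i}  B2 = {b, h, i}  B3 = {d, h, i}  B4 = {c, h, i}  B5 = {b, e, i}  B6 = {b, f, i}  B7 = {c, g, i}
Tree: B1–B2, B2–B3, B3–B4, B2–B5, B1–B6, B4–B7

Every bag has size at most 3, so the width is 3 − 1 = 2 and tw(G) ≤ 2. On the other hand G contains the 3-clique {d, h, i}. A clique must lie in a single bag of any decomposition, so no decomposition can have width below 2. Therefore the treewidth is 2.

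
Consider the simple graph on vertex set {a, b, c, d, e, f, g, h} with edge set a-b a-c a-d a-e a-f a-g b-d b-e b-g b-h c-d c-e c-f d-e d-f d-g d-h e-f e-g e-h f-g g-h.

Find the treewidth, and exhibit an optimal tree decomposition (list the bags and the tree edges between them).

Treewidth 4.
Bags: B1 = {a, b, d, e, g}  B2 = {b, d, e, g, h}  B3 = {a, d, e, f, g}  B4 = {a, c, d, e, f}
Tree: B1–B2, B1–B3, B3–B4

Each bag holds 5 vertices, so the decomposition has width 4, which upper-bounds the treewidth. On the other hand G contains the 5-clique {b, d, e, g, h}. A clique must lie in a single bag of any decomposition, so no decomposition can have width below 4. Combining the bounds, tw(G) = 4.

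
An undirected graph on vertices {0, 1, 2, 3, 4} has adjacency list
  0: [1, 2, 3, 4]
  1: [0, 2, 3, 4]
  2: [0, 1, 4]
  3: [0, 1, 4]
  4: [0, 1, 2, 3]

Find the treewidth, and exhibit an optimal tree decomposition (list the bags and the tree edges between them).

Treewidth 3.
One optimal decomposition is:
Bags: B1 = {0, 1, 3, 4}  B2 = {0, 1, 2, 4}
Tree: B1–B2

The largest bag has 4 vertices, giving width 3; this decomposition certifies tw(G) ≤ 3. For the lower bound, the 4 vertices {0, 1, 2, 4} are pairwise adjacent, and any tree decomposition puts a clique entirely inside one bag — forcing width ≥ 3. Therefore the treewidth is 3.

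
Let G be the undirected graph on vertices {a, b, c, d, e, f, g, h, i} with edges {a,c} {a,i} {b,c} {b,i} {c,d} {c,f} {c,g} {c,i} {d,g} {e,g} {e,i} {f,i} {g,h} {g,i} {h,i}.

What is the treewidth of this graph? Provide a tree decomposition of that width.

The largest bag has 3 vertices, giving width 2; this decomposition certifies tw(G) ≤ 2. Conversely, {c, d, g} is a clique of size 3, and the vertices of any clique must share a bag in every tree decomposition; so some bag has ≥ 3 vertices and tw(G) ≥ 2. Combining the bounds, tw(G) = 2.

Treewidth 2.
Bags: B1 = {a, c, i}  B2 = {c, g, i}  B3 = {c, d, g}  B4 = {c, f, i}  B5 = {e, g, i}  B6 = {g, h, i}  B7 = {b, c, i}
Tree: B1–B2, B2–B3, B1–B4, B2–B5, B5–B6, B4–B7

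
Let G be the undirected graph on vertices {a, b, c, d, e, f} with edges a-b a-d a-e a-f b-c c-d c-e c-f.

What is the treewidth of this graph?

2

A width-2 tree decomposition is:
Bags: B1 = {a, c, e}  B2 = {a, b, c}  B3 = {a, c, d}  B4 = {a, c, f}
Tree: B1–B2, B2–B3, B3–B4
Every bag has size at most 3, so the width is 3 − 1 = 2 and tw(G) ≤ 2. The edges a–e–c–b–a form a cycle, so G is not a tree and its treewidth is at least 2. Combining the bounds, tw(G) = 2.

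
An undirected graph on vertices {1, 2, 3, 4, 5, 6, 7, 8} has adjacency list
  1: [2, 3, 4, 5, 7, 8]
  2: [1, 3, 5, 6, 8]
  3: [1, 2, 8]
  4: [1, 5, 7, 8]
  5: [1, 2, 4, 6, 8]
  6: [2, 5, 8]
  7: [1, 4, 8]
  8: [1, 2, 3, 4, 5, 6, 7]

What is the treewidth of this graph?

A width-3 tree decomposition is:
Bags: B1 = {1, 2, 3, 8}  B2 = {1, 2, 5, 8}  B3 = {1, 4, 5, 8}  B4 = {2, 5, 6, 8}  B5 = {1, 4, 7, 8}
Tree: B1–B2, B2–B3, B2–B4, B3–B5
The largest bag has 4 vertices, giving width 3; this decomposition certifies tw(G) ≤ 3. For the lower bound, the 4 vertices {1, 2, 3, 8} are pairwise adjacent, and any tree decomposition puts a clique entirely inside one bag — forcing width ≥ 3. Hence tw(G) = 3 exactly.

3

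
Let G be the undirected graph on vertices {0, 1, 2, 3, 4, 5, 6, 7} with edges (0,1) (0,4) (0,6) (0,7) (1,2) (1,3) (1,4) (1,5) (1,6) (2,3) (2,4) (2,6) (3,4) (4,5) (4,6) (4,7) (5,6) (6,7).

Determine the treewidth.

3

A width-3 tree decomposition is:
Bags: B1 = {0, 1, 4, 6}  B2 = {1, 2, 4, 6}  B3 = {0, 4, 6, 7}  B4 = {1, 2, 3, 4}  B5 = {1, 4, 5, 6}
Tree: B1–B2, B1–B3, B2–B4, B2–B5
Each bag holds 4 vertices, so the decomposition has width 3, which upper-bounds the treewidth. On the other hand G contains the 4-clique {1, 2, 3, 4}. A clique must lie in a single bag of any decomposition, so no decomposition can have width below 3. Hence tw(G) = 3 exactly.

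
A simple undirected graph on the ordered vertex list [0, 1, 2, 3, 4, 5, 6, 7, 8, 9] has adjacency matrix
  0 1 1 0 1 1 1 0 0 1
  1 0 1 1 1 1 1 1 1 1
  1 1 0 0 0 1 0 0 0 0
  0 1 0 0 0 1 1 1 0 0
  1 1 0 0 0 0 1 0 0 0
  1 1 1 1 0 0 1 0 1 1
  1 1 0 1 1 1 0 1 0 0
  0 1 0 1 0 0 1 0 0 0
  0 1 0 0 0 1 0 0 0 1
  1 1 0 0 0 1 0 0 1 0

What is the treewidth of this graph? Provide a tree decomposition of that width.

Every bag has size at most 4, so the width is 4 − 1 = 3 and tw(G) ≤ 3. For the lower bound, the 4 vertices {0, 1, 4, 6} are pairwise adjacent, and any tree decomposition puts a clique entirely inside one bag — forcing width ≥ 3. Hence tw(G) = 3 exactly.

Treewidth 3.
One such decomposition:
Bags: B1 = {0, 1, 2, 5}  B2 = {0, 1, 5, 6}  B3 = {0, 1, 4, 6}  B4 = {1, 3, 5, 6}  B5 = {0, 1, 5, 9}  B6 = {1, 5, 8, 9}  B7 = {1, 3, 6, 7}
Tree: B1–B2, B2–B3, B2–B4, B1–B5, B5–B6, B4–B7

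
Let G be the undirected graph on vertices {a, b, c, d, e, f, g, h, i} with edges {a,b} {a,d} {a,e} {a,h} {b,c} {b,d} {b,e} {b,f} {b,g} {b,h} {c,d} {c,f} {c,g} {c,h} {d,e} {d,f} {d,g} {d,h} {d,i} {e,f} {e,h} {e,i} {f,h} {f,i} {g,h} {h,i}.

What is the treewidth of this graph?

4

A width-4 tree decomposition is:
Bags: B1 = {a, b, d, e, h}  B2 = {b, d, e, f, h}  B3 = {b, c, d, f, h}  B4 = {d, e, f, h, i}  B5 = {b, c, d, g, h}
Tree: B1–B2, B2–B3, B2–B4, B3–B5
Each bag holds 5 vertices, so the decomposition has width 4, which upper-bounds the treewidth. For the lower bound, the 5 vertices {b, c, d, g, h} are pairwise adjacent, and any tree decomposition puts a clique entirely inside one bag — forcing width ≥ 4. The upper and lower bounds meet at 4, so that is the treewidth.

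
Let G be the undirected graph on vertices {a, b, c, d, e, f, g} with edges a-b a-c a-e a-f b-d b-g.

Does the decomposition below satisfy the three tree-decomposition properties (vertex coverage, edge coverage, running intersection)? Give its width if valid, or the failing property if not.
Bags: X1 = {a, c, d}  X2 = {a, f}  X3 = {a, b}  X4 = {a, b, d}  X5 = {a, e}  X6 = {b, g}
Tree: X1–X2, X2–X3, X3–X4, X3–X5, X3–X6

No — bags containing vertex d are not connected in the tree.

A tree decomposition must satisfy three properties: every vertex lies in some bag; for every edge, both endpoints lie together in some bag; and for every vertex, the bags containing it form a connected subtree. Here bags containing vertex d are not connected in the tree, so the decomposition is invalid.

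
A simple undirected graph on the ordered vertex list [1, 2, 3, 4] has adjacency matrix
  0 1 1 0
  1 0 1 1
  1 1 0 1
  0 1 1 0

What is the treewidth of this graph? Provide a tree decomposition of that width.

The largest bag has 3 vertices, giving width 2; this decomposition certifies tw(G) ≤ 2. Conversely, {1, 2, 3} is a clique of size 3, and the vertices of any clique must share a bag in every tree decomposition; so some bag has ≥ 3 vertices and tw(G) ≥ 2. Therefore the treewidth is 2.

Treewidth 2.
Bags: B1 = {2, 3, 4}  B2 = {1, 2, 3}
Tree: B1–B2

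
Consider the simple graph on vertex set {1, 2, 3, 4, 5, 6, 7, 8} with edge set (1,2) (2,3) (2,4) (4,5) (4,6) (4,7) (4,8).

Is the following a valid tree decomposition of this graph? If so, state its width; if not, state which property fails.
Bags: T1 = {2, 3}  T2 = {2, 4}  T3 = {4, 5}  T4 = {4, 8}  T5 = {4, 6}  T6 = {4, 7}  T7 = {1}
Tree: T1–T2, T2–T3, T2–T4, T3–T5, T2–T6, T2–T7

A tree decomposition must satisfy three properties: every vertex lies in some bag; for every edge, both endpoints lie together in some bag; and for every vertex, the bags containing it form a connected subtree. Here edge (2,1) lies in no bag, so the decomposition is invalid.

No — edge (2,1) lies in no bag.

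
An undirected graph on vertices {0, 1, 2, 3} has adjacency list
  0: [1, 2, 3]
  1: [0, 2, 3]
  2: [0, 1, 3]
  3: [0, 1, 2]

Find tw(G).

3

A width-3 tree decomposition is:
Bags: B1 = {0, 1, 2, 3}
Tree: (single bag)
A single bag containing all 4 vertices is trivially a valid decomposition of width 3. For the lower bound, the 4 vertices {0, 1, 2, 3} are pairwise adjacent, and any tree decomposition puts a clique entirely inside one bag — forcing width ≥ 3. The upper and lower bounds meet at 3, so that is the treewidth.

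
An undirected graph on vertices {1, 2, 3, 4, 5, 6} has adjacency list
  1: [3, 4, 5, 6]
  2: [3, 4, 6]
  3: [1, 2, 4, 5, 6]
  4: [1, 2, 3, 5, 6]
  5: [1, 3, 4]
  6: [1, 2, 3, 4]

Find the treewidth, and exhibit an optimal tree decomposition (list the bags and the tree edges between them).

Every bag has size at most 4, so the width is 4 − 1 = 3 and tw(G) ≤ 3. On the other hand G contains the 4-clique {1, 3, 4, 5}. A clique must lie in a single bag of any decomposition, so no decomposition can have width below 3. Therefore the treewidth is 3.

Treewidth 3.
One optimal decomposition is:
Bags: B1 = {1, 3, 4, 5}  B2 = {1, 3, 4, 6}  B3 = {2, 3, 4, 6}
Tree: B1–B2, B2–B3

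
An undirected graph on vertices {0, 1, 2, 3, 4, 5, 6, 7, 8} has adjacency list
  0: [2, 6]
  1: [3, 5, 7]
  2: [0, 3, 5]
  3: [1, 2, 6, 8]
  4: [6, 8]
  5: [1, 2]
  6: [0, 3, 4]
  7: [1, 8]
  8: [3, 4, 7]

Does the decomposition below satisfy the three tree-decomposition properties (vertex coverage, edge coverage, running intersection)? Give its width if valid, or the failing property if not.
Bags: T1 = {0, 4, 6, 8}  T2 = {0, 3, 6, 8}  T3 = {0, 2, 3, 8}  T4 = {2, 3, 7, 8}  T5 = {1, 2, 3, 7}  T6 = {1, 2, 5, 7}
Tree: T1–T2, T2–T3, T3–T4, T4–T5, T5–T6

Yes; width 3.

Checking the three conditions: (i) the bags cover all of {0, 1, 2, 3, 4, 5, 6, 7, 8}; (ii) for each edge, some bag contains both endpoints; (iii) the bags containing any fixed vertex form a subtree. All hold, so the decomposition is valid with width 4 − 1 = 3.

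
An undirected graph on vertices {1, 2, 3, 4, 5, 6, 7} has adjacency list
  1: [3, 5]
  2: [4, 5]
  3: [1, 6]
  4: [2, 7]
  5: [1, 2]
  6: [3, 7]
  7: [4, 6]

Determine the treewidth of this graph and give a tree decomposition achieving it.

Treewidth 2.
Bags: B1 = {1, 3, 5}  B2 = {3, 5, 6}  B3 = {5, 6, 7}  B4 = {4, 5, 7}  B5 = {2, 4, 5}
Tree: B1–B2, B2–B3, B3–B4, B4–B5

Every bag has size at most 3, so the width is 3 − 1 = 2 and tw(G) ≤ 2. The edges 5–1–3–6–7–4–2–5 form a cycle, so G is not a tree and its treewidth is at least 2. The upper and lower bounds meet at 2, so that is the treewidth.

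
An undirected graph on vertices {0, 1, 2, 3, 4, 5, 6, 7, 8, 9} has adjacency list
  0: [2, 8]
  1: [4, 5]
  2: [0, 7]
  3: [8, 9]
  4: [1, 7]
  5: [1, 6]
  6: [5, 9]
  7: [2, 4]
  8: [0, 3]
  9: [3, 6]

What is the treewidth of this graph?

A width-2 tree decomposition is:
Bags: B1 = {1, 4, 5}  B2 = {4, 5, 6}  B3 = {4, 6, 9}  B4 = {3, 4, 9}  B5 = {3, 4, 8}  B6 = {0, 4, 8}  B7 = {0, 2, 4}  B8 = {2, 4, 7}
Tree: B1–B2, B2–B3, B3–B4, B4–B5, B5–B6, B6–B7, B7–B8
The largest bag has 3 vertices, giving width 2; this decomposition certifies tw(G) ≤ 2. For the lower bound, G contains the cycle 4–1–5–6–9–3–8–0–2–7–4, so G is not a forest; only forests have treewidth ≤ 1, hence tw(G) ≥ 2. The upper and lower bounds meet at 2, so that is the treewidth.

2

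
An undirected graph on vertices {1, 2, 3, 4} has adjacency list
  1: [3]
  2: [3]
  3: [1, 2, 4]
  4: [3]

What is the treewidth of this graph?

A width-1 tree decomposition is:
Bags: B1 = {2, 3}  B2 = {1, 3}  B3 = {3, 4}
Tree: B1–B2, B1–B3
Every bag has size at most 2, so the width is 2 − 1 = 1 and tw(G) ≤ 1. G has an edge, so its treewidth is at least 1. Combining the bounds, tw(G) = 1.

1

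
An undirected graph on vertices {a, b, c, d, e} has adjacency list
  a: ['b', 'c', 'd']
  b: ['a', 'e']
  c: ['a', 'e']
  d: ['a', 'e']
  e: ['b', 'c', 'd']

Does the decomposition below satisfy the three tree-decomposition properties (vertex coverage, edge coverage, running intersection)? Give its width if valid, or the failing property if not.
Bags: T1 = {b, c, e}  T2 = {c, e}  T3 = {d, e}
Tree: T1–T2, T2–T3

A tree decomposition must satisfy three properties: every vertex lies in some bag; for every edge, both endpoints lie together in some bag; and for every vertex, the bags containing it form a connected subtree. Here vertex a appears in no bag, so the decomposition is invalid.

No — vertex a appears in no bag.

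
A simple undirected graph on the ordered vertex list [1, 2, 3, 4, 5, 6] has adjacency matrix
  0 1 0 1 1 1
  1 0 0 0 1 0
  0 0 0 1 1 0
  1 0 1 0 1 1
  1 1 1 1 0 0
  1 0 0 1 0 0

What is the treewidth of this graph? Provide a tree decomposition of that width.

Treewidth 2.
One optimal decomposition is:
Bags: B1 = {1, 4, 5}  B2 = {3, 4, 5}  B3 = {1, 4, 6}  B4 = {1, 2, 5}
Tree: B1–B2, B1–B3, B1–B4

Each bag holds 3 vertices, so the decomposition has width 2, which upper-bounds the treewidth. On the other hand G contains the 3-clique {1, 2, 5}. A clique must lie in a single bag of any decomposition, so no decomposition can have width below 2. The upper and lower bounds meet at 2, so that is the treewidth.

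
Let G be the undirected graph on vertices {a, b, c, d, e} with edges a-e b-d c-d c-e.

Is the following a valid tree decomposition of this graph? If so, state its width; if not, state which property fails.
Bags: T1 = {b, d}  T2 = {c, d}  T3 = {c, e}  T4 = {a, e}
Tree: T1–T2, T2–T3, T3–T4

Yes; width 1.

Vertex coverage: the bags together contain {a, b, c, d, e}, the full vertex set. Edge coverage: each edge of G has both endpoints in at least one bag. Running intersection: for every vertex, the bags containing it form a connected subtree. All three properties hold, so this is a valid tree decomposition of width max|bag| − 1 = 1, and hence tw(G) ≤ 1.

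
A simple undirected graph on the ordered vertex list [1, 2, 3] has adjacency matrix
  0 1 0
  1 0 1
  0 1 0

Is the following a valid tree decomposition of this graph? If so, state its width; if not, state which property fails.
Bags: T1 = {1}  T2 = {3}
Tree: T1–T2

No — vertex 2 appears in no bag.

A tree decomposition must satisfy three properties: every vertex lies in some bag; for every edge, both endpoints lie together in some bag; and for every vertex, the bags containing it form a connected subtree. Here vertex 2 appears in no bag, so the decomposition is invalid.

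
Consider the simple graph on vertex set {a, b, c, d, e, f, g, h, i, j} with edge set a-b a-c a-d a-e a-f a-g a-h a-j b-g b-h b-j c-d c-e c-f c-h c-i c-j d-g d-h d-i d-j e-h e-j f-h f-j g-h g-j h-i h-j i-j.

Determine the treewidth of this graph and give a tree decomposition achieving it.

Treewidth 4.
One optimal decomposition is:
Bags: B1 = {a, c, d, h, j}  B2 = {a, c, f, h, j}  B3 = {a, d, g, h, j}  B4 = {c, d, h, i, j}  B5 = {a, b, g, h, j}  B6 = {a, c, e, h, j}
Tree: B1–B2, B1–B3, B1–B4, B3–B5, B1–B6

The largest bag has 5 vertices, giving width 4; this decomposition certifies tw(G) ≤ 4. On the other hand G contains the 5-clique {a, d, g, h, j}. A clique must lie in a single bag of any decomposition, so no decomposition can have width below 4. The upper and lower bounds meet at 4, so that is the treewidth.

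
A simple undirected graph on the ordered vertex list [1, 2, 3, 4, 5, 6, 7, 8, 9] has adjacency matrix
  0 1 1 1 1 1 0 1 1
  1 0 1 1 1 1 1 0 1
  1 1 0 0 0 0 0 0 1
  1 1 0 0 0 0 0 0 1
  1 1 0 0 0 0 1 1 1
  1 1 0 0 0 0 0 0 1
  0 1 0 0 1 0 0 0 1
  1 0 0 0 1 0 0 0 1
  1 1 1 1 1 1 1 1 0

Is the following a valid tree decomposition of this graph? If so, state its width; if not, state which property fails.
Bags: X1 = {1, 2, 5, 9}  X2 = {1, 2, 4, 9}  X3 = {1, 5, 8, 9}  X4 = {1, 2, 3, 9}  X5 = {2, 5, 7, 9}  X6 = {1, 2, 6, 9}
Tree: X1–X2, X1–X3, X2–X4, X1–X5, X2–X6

Yes; width 3.

Checking the three conditions: (i) the bags cover all of {1, 2, 3, 4, 5, 6, 7, 8, 9}; (ii) for each edge, some bag contains both endpoints; (iii) the bags containing any fixed vertex form a subtree. All hold, so the decomposition is valid with width 4 − 1 = 3.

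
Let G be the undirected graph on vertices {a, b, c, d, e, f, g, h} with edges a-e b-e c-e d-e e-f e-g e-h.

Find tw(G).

A width-1 tree decomposition is:
Bags: B1 = {c, e}  B2 = {b, e}  B3 = {e, f}  B4 = {d, e}  B5 = {a, e}  B6 = {e, h}  B7 = {e, g}
Tree: B1–B2, B1–B3, B1–B4, B3–B5, B2–B6, B4–B7
Each bag holds 2 vertices, so the decomposition has width 1, which upper-bounds the treewidth. G has an edge, so its treewidth is at least 1. Combining the bounds, tw(G) = 1.

1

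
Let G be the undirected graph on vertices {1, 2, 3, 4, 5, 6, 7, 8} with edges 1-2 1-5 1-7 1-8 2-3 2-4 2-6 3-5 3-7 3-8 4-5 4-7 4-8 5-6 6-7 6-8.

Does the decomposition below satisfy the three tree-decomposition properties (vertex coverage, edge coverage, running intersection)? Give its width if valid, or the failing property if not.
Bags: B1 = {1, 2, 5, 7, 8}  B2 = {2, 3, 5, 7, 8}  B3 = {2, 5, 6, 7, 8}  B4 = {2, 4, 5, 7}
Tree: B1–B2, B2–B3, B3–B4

A tree decomposition must satisfy three properties: every vertex lies in some bag; for every edge, both endpoints lie together in some bag; and for every vertex, the bags containing it form a connected subtree. Here edge (8,4) lies in no bag, so the decomposition is invalid.

No — edge (8,4) lies in no bag.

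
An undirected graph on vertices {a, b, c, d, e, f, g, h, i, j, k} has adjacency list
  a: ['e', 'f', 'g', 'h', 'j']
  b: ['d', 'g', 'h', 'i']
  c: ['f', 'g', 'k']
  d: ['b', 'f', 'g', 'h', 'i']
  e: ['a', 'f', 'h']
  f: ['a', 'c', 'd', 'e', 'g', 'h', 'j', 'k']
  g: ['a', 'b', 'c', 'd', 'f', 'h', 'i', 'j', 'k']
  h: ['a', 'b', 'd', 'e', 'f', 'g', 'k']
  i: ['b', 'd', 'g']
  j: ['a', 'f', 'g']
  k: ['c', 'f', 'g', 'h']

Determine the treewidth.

3

A width-3 tree decomposition is:
Bags: B1 = {f, g, h, k}  B2 = {a, f, g, h}  B3 = {d, f, g, h}  B4 = {b, d, g, h}  B5 = {a, f, g, j}  B6 = {c, f, g, k}  B7 = {b, d, g, i}  B8 = {a, e, f, h}
Tree: B1–B2, B2–B3, B3–B4, B2–B5, B1–B6, B4–B7, B2–B8
The largest bag has 4 vertices, giving width 3; this decomposition certifies tw(G) ≤ 3. Conversely, {a, f, g, j} is a clique of size 4, and the vertices of any clique must share a bag in every tree decomposition; so some bag has ≥ 4 vertices and tw(G) ≥ 3. Combining the bounds, tw(G) = 3.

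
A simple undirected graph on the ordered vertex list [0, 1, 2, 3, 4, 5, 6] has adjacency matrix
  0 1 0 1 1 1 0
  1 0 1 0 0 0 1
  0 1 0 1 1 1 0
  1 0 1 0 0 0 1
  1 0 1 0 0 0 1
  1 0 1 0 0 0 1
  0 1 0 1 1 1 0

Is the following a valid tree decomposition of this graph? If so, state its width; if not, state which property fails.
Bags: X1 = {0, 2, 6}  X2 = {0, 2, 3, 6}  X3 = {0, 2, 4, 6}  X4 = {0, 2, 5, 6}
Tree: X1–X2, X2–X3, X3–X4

No — vertex 1 appears in no bag.

A tree decomposition must satisfy three properties: every vertex lies in some bag; for every edge, both endpoints lie together in some bag; and for every vertex, the bags containing it form a connected subtree. Here vertex 1 appears in no bag, so the decomposition is invalid.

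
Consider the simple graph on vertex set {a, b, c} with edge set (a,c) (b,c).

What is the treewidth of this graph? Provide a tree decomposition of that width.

Treewidth 1.
Bags: B1 = {b, c}  B2 = {a, c}
Tree: B1–B2

Each bag holds 2 vertices, so the decomposition has width 1, which upper-bounds the treewidth. Since G has at least one edge (e.g. c–b), it is not an edgeless graph, so tw(G) ≥ 1. Hence tw(G) = 1 exactly.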